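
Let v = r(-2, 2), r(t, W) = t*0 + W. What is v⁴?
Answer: 16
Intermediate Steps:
r(t, W) = W (r(t, W) = 0 + W = W)
v = 2
v⁴ = 2⁴ = 16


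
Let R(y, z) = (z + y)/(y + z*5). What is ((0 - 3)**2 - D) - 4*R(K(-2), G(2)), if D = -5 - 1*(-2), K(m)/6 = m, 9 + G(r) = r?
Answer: 488/47 ≈ 10.383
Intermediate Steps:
G(r) = -9 + r
K(m) = 6*m
R(y, z) = (y + z)/(y + 5*z)
D = -3 (D = -5 + 2 = -3)
((0 - 3)**2 - D) - 4*R(K(-2), G(2)) = ((0 - 3)**2 - 1*(-3)) - 4*(6*(-2) + (-9 + 2))/(6*(-2) + 5*(-9 + 2)) = ((-3)**2 + 3) - 4*(-12 - 7)/(-12 + 5*(-7)) = (9 + 3) - 4*(-19)/(-12 - 35) = 12 - 4*(-19)/(-47) = 12 - (-4)*(-19)/47 = 12 - 4*19/47 = 12 - 76/47 = 488/47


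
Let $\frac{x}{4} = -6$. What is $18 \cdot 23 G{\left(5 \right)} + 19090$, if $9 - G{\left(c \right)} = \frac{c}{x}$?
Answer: $\frac{91609}{4} \approx 22902.0$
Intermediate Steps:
$x = -24$ ($x = 4 \left(-6\right) = -24$)
$G{\left(c \right)} = 9 + \frac{c}{24}$ ($G{\left(c \right)} = 9 - \frac{c}{-24} = 9 - c \left(- \frac{1}{24}\right) = 9 - - \frac{c}{24} = 9 + \frac{c}{24}$)
$18 \cdot 23 G{\left(5 \right)} + 19090 = 18 \cdot 23 \left(9 + \frac{1}{24} \cdot 5\right) + 19090 = 414 \left(9 + \frac{5}{24}\right) + 19090 = 414 \cdot \frac{221}{24} + 19090 = \frac{15249}{4} + 19090 = \frac{91609}{4}$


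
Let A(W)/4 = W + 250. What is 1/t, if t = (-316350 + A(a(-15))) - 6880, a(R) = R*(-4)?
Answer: -1/321990 ≈ -3.1057e-6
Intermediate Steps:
a(R) = -4*R
A(W) = 1000 + 4*W (A(W) = 4*(W + 250) = 4*(250 + W) = 1000 + 4*W)
t = -321990 (t = (-316350 + (1000 + 4*(-4*(-15)))) - 6880 = (-316350 + (1000 + 4*60)) - 6880 = (-316350 + (1000 + 240)) - 6880 = (-316350 + 1240) - 6880 = -315110 - 6880 = -321990)
1/t = 1/(-321990) = -1/321990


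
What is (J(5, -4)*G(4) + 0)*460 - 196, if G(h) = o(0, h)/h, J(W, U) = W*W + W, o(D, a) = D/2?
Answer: -196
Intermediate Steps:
o(D, a) = D/2 (o(D, a) = D*(½) = D/2)
J(W, U) = W + W² (J(W, U) = W² + W = W + W²)
G(h) = 0 (G(h) = ((½)*0)/h = 0/h = 0)
(J(5, -4)*G(4) + 0)*460 - 196 = ((5*(1 + 5))*0 + 0)*460 - 196 = ((5*6)*0 + 0)*460 - 196 = (30*0 + 0)*460 - 196 = (0 + 0)*460 - 196 = 0*460 - 196 = 0 - 196 = -196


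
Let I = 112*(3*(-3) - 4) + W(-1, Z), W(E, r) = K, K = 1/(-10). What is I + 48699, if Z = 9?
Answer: 472429/10 ≈ 47243.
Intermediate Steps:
K = -⅒ ≈ -0.10000
W(E, r) = -⅒
I = -14561/10 (I = 112*(3*(-3) - 4) - ⅒ = 112*(-9 - 4) - ⅒ = 112*(-13) - ⅒ = -1456 - ⅒ = -14561/10 ≈ -1456.1)
I + 48699 = -14561/10 + 48699 = 472429/10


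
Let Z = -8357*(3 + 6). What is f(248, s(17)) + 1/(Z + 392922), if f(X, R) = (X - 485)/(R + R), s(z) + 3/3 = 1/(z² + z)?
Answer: 11520446354/96901245 ≈ 118.89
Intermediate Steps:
s(z) = -1 + 1/(z + z²) (s(z) = -1 + 1/(z² + z) = -1 + 1/(z + z²))
Z = -75213 (Z = -8357*9 = -75213)
f(X, R) = (-485 + X)/(2*R) (f(X, R) = (-485 + X)/((2*R)) = (-485 + X)*(1/(2*R)) = (-485 + X)/(2*R))
f(248, s(17)) + 1/(Z + 392922) = (-485 + 248)/(2*(((1 - 1*17 - 1*17²)/(17*(1 + 17))))) + 1/(-75213 + 392922) = (½)*(-237)/((1/17)*(1 - 17 - 1*289)/18) + 1/317709 = (½)*(-237)/((1/17)*(1/18)*(1 - 17 - 289)) + 1/317709 = (½)*(-237)/((1/17)*(1/18)*(-305)) + 1/317709 = (½)*(-237)/(-305/306) + 1/317709 = (½)*(-306/305)*(-237) + 1/317709 = 36261/305 + 1/317709 = 11520446354/96901245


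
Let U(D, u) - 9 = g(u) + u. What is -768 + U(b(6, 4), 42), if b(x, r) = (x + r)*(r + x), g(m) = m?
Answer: -675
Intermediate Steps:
b(x, r) = (r + x)² (b(x, r) = (r + x)*(r + x) = (r + x)²)
U(D, u) = 9 + 2*u (U(D, u) = 9 + (u + u) = 9 + 2*u)
-768 + U(b(6, 4), 42) = -768 + (9 + 2*42) = -768 + (9 + 84) = -768 + 93 = -675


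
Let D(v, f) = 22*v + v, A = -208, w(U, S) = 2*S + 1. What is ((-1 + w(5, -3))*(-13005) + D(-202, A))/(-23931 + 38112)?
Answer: 73384/14181 ≈ 5.1748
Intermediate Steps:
w(U, S) = 1 + 2*S
D(v, f) = 23*v
((-1 + w(5, -3))*(-13005) + D(-202, A))/(-23931 + 38112) = ((-1 + (1 + 2*(-3)))*(-13005) + 23*(-202))/(-23931 + 38112) = ((-1 + (1 - 6))*(-13005) - 4646)/14181 = ((-1 - 5)*(-13005) - 4646)*(1/14181) = (-6*(-13005) - 4646)*(1/14181) = (78030 - 4646)*(1/14181) = 73384*(1/14181) = 73384/14181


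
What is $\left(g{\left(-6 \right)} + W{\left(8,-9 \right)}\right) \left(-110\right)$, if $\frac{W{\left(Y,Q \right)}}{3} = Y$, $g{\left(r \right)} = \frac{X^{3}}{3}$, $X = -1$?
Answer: $- \frac{7810}{3} \approx -2603.3$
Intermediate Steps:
$g{\left(r \right)} = - \frac{1}{3}$ ($g{\left(r \right)} = \frac{\left(-1\right)^{3}}{3} = \left(-1\right) \frac{1}{3} = - \frac{1}{3}$)
$W{\left(Y,Q \right)} = 3 Y$
$\left(g{\left(-6 \right)} + W{\left(8,-9 \right)}\right) \left(-110\right) = \left(- \frac{1}{3} + 3 \cdot 8\right) \left(-110\right) = \left(- \frac{1}{3} + 24\right) \left(-110\right) = \frac{71}{3} \left(-110\right) = - \frac{7810}{3}$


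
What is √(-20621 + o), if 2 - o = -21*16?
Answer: I*√20283 ≈ 142.42*I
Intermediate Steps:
o = 338 (o = 2 - (-21)*16 = 2 - 1*(-336) = 2 + 336 = 338)
√(-20621 + o) = √(-20621 + 338) = √(-20283) = I*√20283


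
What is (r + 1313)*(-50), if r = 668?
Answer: -99050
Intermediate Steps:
(r + 1313)*(-50) = (668 + 1313)*(-50) = 1981*(-50) = -99050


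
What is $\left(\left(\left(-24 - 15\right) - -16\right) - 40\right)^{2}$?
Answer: $3969$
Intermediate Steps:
$\left(\left(\left(-24 - 15\right) - -16\right) - 40\right)^{2} = \left(\left(-39 + 16\right) - 40\right)^{2} = \left(-23 - 40\right)^{2} = \left(-63\right)^{2} = 3969$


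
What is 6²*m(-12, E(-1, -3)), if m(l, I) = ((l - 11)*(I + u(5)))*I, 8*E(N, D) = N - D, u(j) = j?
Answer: -4347/4 ≈ -1086.8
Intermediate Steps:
E(N, D) = -D/8 + N/8 (E(N, D) = (N - D)/8 = -D/8 + N/8)
m(l, I) = I*(-11 + l)*(5 + I) (m(l, I) = ((l - 11)*(I + 5))*I = ((-11 + l)*(5 + I))*I = I*(-11 + l)*(5 + I))
6²*m(-12, E(-1, -3)) = 6²*((-⅛*(-3) + (⅛)*(-1))*(-55 - 11*(-⅛*(-3) + (⅛)*(-1)) + 5*(-12) + (-⅛*(-3) + (⅛)*(-1))*(-12))) = 36*((3/8 - ⅛)*(-55 - 11*(3/8 - ⅛) - 60 + (3/8 - ⅛)*(-12))) = 36*((-55 - 11*¼ - 60 + (¼)*(-12))/4) = 36*((-55 - 11/4 - 60 - 3)/4) = 36*((¼)*(-483/4)) = 36*(-483/16) = -4347/4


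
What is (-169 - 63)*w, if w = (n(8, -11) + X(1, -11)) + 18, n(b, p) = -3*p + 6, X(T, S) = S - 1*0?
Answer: -10672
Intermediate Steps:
X(T, S) = S (X(T, S) = S + 0 = S)
n(b, p) = 6 - 3*p
w = 46 (w = ((6 - 3*(-11)) - 11) + 18 = ((6 + 33) - 11) + 18 = (39 - 11) + 18 = 28 + 18 = 46)
(-169 - 63)*w = (-169 - 63)*46 = -232*46 = -10672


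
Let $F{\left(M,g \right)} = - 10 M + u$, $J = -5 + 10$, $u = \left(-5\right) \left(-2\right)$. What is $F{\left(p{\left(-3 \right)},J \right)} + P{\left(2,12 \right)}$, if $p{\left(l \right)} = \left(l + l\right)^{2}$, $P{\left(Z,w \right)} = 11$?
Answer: $-339$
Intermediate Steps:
$u = 10$
$J = 5$
$p{\left(l \right)} = 4 l^{2}$ ($p{\left(l \right)} = \left(2 l\right)^{2} = 4 l^{2}$)
$F{\left(M,g \right)} = 10 - 10 M$ ($F{\left(M,g \right)} = - 10 M + 10 = 10 - 10 M$)
$F{\left(p{\left(-3 \right)},J \right)} + P{\left(2,12 \right)} = \left(10 - 10 \cdot 4 \left(-3\right)^{2}\right) + 11 = \left(10 - 10 \cdot 4 \cdot 9\right) + 11 = \left(10 - 360\right) + 11 = -350 + 11 = -339$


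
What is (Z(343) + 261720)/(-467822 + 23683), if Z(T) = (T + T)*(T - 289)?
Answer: -298764/444139 ≈ -0.67268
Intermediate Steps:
Z(T) = 2*T*(-289 + T) (Z(T) = (2*T)*(-289 + T) = 2*T*(-289 + T))
(Z(343) + 261720)/(-467822 + 23683) = (2*343*(-289 + 343) + 261720)/(-467822 + 23683) = (2*343*54 + 261720)/(-444139) = (37044 + 261720)*(-1/444139) = 298764*(-1/444139) = -298764/444139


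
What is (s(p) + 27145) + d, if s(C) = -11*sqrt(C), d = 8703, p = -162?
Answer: 35848 - 99*I*sqrt(2) ≈ 35848.0 - 140.01*I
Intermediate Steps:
(s(p) + 27145) + d = (-99*I*sqrt(2) + 27145) + 8703 = (27145 - 99*I*sqrt(2)) + 8703 = 35848 - 99*I*sqrt(2)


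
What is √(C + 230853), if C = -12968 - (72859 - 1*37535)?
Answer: √182561 ≈ 427.27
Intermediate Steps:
C = -48292 (C = -12968 - (72859 - 37535) = -12968 - 1*35324 = -12968 - 35324 = -48292)
√(C + 230853) = √(-48292 + 230853) = √182561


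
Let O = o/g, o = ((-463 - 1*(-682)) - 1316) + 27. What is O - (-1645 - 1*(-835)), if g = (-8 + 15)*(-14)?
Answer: 40225/49 ≈ 820.92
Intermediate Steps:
g = -98 (g = 7*(-14) = -98)
o = -1070 (o = ((-463 + 682) - 1316) + 27 = (219 - 1316) + 27 = -1097 + 27 = -1070)
O = 535/49 (O = -1070/(-98) = -1070*(-1/98) = 535/49 ≈ 10.918)
O - (-1645 - 1*(-835)) = 535/49 - (-1645 - 1*(-835)) = 535/49 - (-1645 + 835) = 535/49 - 1*(-810) = 535/49 + 810 = 40225/49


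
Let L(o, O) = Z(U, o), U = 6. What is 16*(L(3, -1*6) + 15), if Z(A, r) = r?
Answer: 288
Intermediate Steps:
L(o, O) = o
16*(L(3, -1*6) + 15) = 16*(3 + 15) = 16*18 = 288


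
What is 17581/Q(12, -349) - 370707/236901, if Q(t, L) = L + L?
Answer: -50847241/1900654 ≈ -26.753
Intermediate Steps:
Q(t, L) = 2*L
17581/Q(12, -349) - 370707/236901 = 17581/((2*(-349))) - 370707/236901 = 17581/(-698) - 370707*1/236901 = 17581*(-1/698) - 4261/2723 = -17581/698 - 4261/2723 = -50847241/1900654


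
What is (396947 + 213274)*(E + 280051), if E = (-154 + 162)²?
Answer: 170932055415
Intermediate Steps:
E = 64 (E = 8² = 64)
(396947 + 213274)*(E + 280051) = (396947 + 213274)*(64 + 280051) = 610221*280115 = 170932055415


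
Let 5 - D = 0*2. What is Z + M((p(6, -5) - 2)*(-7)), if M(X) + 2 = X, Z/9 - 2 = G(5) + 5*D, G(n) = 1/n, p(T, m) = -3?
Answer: 1389/5 ≈ 277.80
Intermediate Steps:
D = 5 (D = 5 - 0*2 = 5 - 1*0 = 5 + 0 = 5)
Z = 1224/5 (Z = 18 + 9*(1/5 + 5*5) = 18 + 9*(1/5 + 25) = 18 + 9*(126/5) = 18 + 1134/5 = 1224/5 ≈ 244.80)
M(X) = -2 + X
Z + M((p(6, -5) - 2)*(-7)) = 1224/5 + (-2 + (-3 - 2)*(-7)) = 1224/5 + (-2 - 5*(-7)) = 1224/5 + (-2 + 35) = 1224/5 + 33 = 1389/5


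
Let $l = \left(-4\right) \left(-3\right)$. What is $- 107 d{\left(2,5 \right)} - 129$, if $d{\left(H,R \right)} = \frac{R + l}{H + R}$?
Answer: $- \frac{2722}{7} \approx -388.86$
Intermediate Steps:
$l = 12$
$d{\left(H,R \right)} = \frac{12 + R}{H + R}$ ($d{\left(H,R \right)} = \frac{R + 12}{H + R} = \frac{12 + R}{H + R}$)
$- 107 d{\left(2,5 \right)} - 129 = - 107 \frac{12 + 5}{2 + 5} - 129 = - 107 \cdot \frac{1}{7} \cdot 17 - 129 = \left(-107\right) \frac{17}{7} - 129 = - \frac{1819}{7} - 129 = - \frac{2722}{7}$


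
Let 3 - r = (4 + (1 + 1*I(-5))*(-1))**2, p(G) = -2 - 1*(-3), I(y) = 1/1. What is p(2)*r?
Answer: -1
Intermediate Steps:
I(y) = 1
p(G) = 1 (p(G) = -2 + 3 = 1)
r = -1 (r = 3 - (4 + (1 + 1*1)*(-1))**2 = 3 - (4 + (1 + 1)*(-1))**2 = 3 - (4 + 2*(-1))**2 = 3 - (4 - 2)**2 = 3 - 1*2**2 = 3 - 1*4 = 3 - 4 = -1)
p(2)*r = 1*(-1) = -1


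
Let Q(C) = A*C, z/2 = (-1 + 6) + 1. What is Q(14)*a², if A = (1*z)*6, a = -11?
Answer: 121968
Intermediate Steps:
z = 12 (z = 2*((-1 + 6) + 1) = 2*(5 + 1) = 2*6 = 12)
A = 72 (A = (1*12)*6 = 12*6 = 72)
Q(C) = 72*C
Q(14)*a² = (72*14)*(-11)² = 1008*121 = 121968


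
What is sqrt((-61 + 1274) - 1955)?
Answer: I*sqrt(742) ≈ 27.24*I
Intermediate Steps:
sqrt((-61 + 1274) - 1955) = sqrt(1213 - 1955) = sqrt(-742) = I*sqrt(742)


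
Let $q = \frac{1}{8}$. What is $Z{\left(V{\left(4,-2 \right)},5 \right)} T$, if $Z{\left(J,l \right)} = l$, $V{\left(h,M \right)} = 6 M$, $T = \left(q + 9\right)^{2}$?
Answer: $\frac{26645}{64} \approx 416.33$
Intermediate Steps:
$q = \frac{1}{8} \approx 0.125$
$T = \frac{5329}{64}$ ($T = \left(\frac{1}{8} + 9\right)^{2} = \left(\frac{73}{8}\right)^{2} = \frac{5329}{64} \approx 83.266$)
$Z{\left(V{\left(4,-2 \right)},5 \right)} T = 5 \cdot \frac{5329}{64} = \frac{26645}{64}$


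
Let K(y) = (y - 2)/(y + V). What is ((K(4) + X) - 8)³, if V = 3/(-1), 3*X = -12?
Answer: -1000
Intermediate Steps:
X = -4 (X = (⅓)*(-12) = -4)
V = -3 (V = 3*(-1) = -3)
K(y) = (-2 + y)/(-3 + y) (K(y) = (y - 2)/(y - 3) = (-2 + y)/(-3 + y))
((K(4) + X) - 8)³ = (((-2 + 4)/(-3 + 4) - 4) - 8)³ = ((2/1 - 4) - 8)³ = ((1*2 - 4) - 8)³ = ((2 - 4) - 8)³ = (-2 - 8)³ = (-10)³ = -1000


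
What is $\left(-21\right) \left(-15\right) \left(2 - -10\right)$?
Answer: $3780$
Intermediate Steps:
$\left(-21\right) \left(-15\right) \left(2 - -10\right) = 315 \left(2 + 10\right) = 315 \cdot 12 = 3780$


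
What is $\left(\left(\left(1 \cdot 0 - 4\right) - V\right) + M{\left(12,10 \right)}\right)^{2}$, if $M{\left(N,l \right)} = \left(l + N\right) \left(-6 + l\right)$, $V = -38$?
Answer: $14884$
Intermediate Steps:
$M{\left(N,l \right)} = \left(-6 + l\right) \left(N + l\right)$ ($M{\left(N,l \right)} = \left(N + l\right) \left(-6 + l\right) = \left(-6 + l\right) \left(N + l\right)$)
$\left(\left(\left(1 \cdot 0 - 4\right) - V\right) + M{\left(12,10 \right)}\right)^{2} = \left(\left(\left(1 \cdot 0 - 4\right) - -38\right) + \left(10^{2} - 72 - 60 + 12 \cdot 10\right)\right)^{2} = \left(\left(\left(0 - 4\right) + 38\right) + \left(100 - 72 - 60 + 120\right)\right)^{2} = \left(\left(-4 + 38\right) + 88\right)^{2} = \left(34 + 88\right)^{2} = 122^{2} = 14884$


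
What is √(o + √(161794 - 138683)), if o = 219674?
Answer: √(219674 + 11*√191) ≈ 468.86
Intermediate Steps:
√(o + √(161794 - 138683)) = √(219674 + √(161794 - 138683)) = √(219674 + √23111) = √(219674 + 11*√191)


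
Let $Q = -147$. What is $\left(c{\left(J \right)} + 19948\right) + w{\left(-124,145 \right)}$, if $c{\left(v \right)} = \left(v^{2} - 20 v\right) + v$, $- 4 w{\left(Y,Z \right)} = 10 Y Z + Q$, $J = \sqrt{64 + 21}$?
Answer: $\frac{260079}{4} - 19 \sqrt{85} \approx 64845.0$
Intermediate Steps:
$J = \sqrt{85} \approx 9.2195$
$w{\left(Y,Z \right)} = \frac{147}{4} - \frac{5 Y Z}{2}$ ($w{\left(Y,Z \right)} = - \frac{10 Y Z - 147}{4} = - \frac{-147 + 10 Y Z}{4} = \frac{147}{4} - \frac{5 Y Z}{2}$)
$c{\left(v \right)} = v^{2} - 19 v$
$\left(c{\left(J \right)} + 19948\right) + w{\left(-124,145 \right)} = \left(\sqrt{85} \left(-19 + \sqrt{85}\right) + 19948\right) - \left(- \frac{147}{4} - 44950\right) = \left(19948 + \sqrt{85} \left(-19 + \sqrt{85}\right)\right) + \left(\frac{147}{4} + 44950\right) = \left(19948 + \sqrt{85} \left(-19 + \sqrt{85}\right)\right) + \frac{179947}{4} = \frac{259739}{4} + \sqrt{85} \left(-19 + \sqrt{85}\right)$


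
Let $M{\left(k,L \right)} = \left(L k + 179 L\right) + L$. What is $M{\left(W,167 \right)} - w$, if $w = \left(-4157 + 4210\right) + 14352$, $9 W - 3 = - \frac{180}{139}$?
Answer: $\frac{6541328}{417} \approx 15687.0$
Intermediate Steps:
$W = \frac{79}{417}$ ($W = \frac{1}{3} + \frac{\left(-180\right) \frac{1}{139}}{9} = \frac{1}{3} + \frac{1}{9} \left(- \frac{180}{139}\right) = \frac{1}{3} - \frac{20}{139} = \frac{79}{417} \approx 0.18945$)
$M{\left(k,L \right)} = 180 L + L k$ ($M{\left(k,L \right)} = \left(179 L + L k\right) + L = 180 L + L k$)
$w = 14405$ ($w = 53 + 14352 = 14405$)
$M{\left(W,167 \right)} - w = 167 \left(180 + \frac{79}{417}\right) - 14405 = 167 \cdot \frac{75139}{417} - 14405 = \frac{12548213}{417} - 14405 = \frac{6541328}{417}$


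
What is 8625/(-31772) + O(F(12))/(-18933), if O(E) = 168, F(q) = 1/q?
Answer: -56211607/200513092 ≈ -0.28034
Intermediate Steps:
8625/(-31772) + O(F(12))/(-18933) = 8625/(-31772) + 168/(-18933) = 8625*(-1/31772) + 168*(-1/18933) = -8625/31772 - 56/6311 = -56211607/200513092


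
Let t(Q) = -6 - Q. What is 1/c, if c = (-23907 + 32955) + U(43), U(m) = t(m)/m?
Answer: 43/389015 ≈ 0.00011054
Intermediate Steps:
U(m) = (-6 - m)/m
c = 389015/43 (c = (-23907 + 32955) + (-6 - 1*43)/43 = 9048 + (-6 - 43)/43 = 9048 + (1/43)*(-49) = 9048 - 49/43 = 389015/43 ≈ 9046.9)
1/c = 1/(389015/43) = 43/389015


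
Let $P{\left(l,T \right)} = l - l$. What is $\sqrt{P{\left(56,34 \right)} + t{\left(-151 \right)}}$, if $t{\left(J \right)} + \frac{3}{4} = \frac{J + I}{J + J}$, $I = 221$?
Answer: $\frac{i \sqrt{89543}}{302} \approx 0.99085 i$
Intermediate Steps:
$P{\left(l,T \right)} = 0$
$t{\left(J \right)} = - \frac{3}{4} + \frac{221 + J}{2 J}$ ($t{\left(J \right)} = - \frac{3}{4} + \frac{J + 221}{J + J} = - \frac{3}{4} + \frac{221 + J}{2 J}$)
$\sqrt{P{\left(56,34 \right)} + t{\left(-151 \right)}} = \sqrt{0 + \frac{442 - -151}{4 \left(-151\right)}} = \sqrt{0 + \frac{1}{4} \left(- \frac{1}{151}\right) \left(442 + 151\right)} = \sqrt{0 + \frac{1}{4} \left(- \frac{1}{151}\right) 593} = \sqrt{0 - \frac{593}{604}} = \sqrt{- \frac{593}{604}} = \frac{i \sqrt{89543}}{302}$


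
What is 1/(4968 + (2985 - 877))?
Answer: 1/7076 ≈ 0.00014132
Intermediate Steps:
1/(4968 + (2985 - 877)) = 1/(4968 + 2108) = 1/7076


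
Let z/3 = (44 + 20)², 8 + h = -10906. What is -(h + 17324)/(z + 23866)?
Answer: -3205/18077 ≈ -0.17730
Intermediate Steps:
h = -10914 (h = -8 - 10906 = -10914)
z = 12288 (z = 3*(44 + 20)² = 3*64² = 3*4096 = 12288)
-(h + 17324)/(z + 23866) = -(-10914 + 17324)/(12288 + 23866) = -6410/36154 = -1*3205/18077 = -3205/18077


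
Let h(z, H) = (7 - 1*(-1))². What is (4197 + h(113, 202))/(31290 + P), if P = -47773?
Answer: -4261/16483 ≈ -0.25851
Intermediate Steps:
h(z, H) = 64 (h(z, H) = (7 + 1)² = 8² = 64)
(4197 + h(113, 202))/(31290 + P) = (4197 + 64)/(31290 - 47773) = 4261/(-16483) = 4261*(-1/16483) = -4261/16483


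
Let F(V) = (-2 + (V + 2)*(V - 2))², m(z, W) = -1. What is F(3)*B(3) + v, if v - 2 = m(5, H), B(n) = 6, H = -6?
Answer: 55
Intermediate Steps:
F(V) = (-2 + (-2 + V)*(2 + V))² (F(V) = (-2 + (2 + V)*(-2 + V))² = (-2 + (-2 + V)*(2 + V))²)
v = 1 (v = 2 - 1 = 1)
F(3)*B(3) + v = (-6 + 3²)²*6 + 1 = (-6 + 9)²*6 + 1 = 3²*6 + 1 = 9*6 + 1 = 54 + 1 = 55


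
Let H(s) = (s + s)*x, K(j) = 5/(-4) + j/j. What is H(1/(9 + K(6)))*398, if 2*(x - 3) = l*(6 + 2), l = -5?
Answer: -54128/35 ≈ -1546.5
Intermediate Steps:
x = -17 (x = 3 + (-5*(6 + 2))/2 = 3 + (-5*8)/2 = 3 + (½)*(-40) = 3 - 20 = -17)
K(j) = -¼ (K(j) = 5*(-¼) + 1 = -5/4 + 1 = -¼)
H(s) = -34*s (H(s) = (s + s)*(-17) = (2*s)*(-17) = -34*s)
H(1/(9 + K(6)))*398 = -34/(9 - ¼)*398 = -34/35/4*398 = -34*4/35*398 = -136/35*398 = -54128/35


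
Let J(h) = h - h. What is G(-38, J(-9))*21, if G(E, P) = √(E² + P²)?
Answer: 798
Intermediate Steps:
J(h) = 0
G(-38, J(-9))*21 = √((-38)² + 0²)*21 = √(1444 + 0)*21 = √1444*21 = 38*21 = 798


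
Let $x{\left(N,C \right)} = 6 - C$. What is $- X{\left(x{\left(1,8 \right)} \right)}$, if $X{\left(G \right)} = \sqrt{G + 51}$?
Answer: $-7$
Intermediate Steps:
$X{\left(G \right)} = \sqrt{51 + G}$
$- X{\left(x{\left(1,8 \right)} \right)} = - \sqrt{51 + \left(6 - 8\right)} = - \sqrt{51 - 2} = - \sqrt{49} = \left(-1\right) 7 = -7$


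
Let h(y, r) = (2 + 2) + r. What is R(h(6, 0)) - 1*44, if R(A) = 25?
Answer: -19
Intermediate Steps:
h(y, r) = 4 + r
R(h(6, 0)) - 1*44 = 25 - 1*44 = 25 - 44 = -19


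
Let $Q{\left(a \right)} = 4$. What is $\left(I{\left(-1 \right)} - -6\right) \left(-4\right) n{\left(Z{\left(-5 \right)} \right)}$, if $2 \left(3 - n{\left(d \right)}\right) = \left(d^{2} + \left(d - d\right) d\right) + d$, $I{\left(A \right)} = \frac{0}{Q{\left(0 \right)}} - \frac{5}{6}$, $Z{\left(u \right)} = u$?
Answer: $\frac{434}{3} \approx 144.67$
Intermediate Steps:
$I{\left(A \right)} = - \frac{5}{6}$ ($I{\left(A \right)} = \frac{0}{4} - \frac{5}{6} = 0 \cdot \frac{1}{4} - \frac{5}{6} = 0 - \frac{5}{6} = - \frac{5}{6}$)
$n{\left(d \right)} = 3 - \frac{d}{2} - \frac{d^{2}}{2}$ ($n{\left(d \right)} = 3 - \frac{\left(d^{2} + \left(d - d\right) d\right) + d}{2} = 3 - \frac{\left(d^{2} + 0 d\right) + d}{2} = 3 - \frac{\left(d^{2} + 0\right) + d}{2} = 3 - \frac{d^{2} + d}{2} = 3 - \frac{d + d^{2}}{2} = 3 - \left(\frac{d}{2} + \frac{d^{2}}{2}\right) = 3 - \frac{d}{2} - \frac{d^{2}}{2}$)
$\left(I{\left(-1 \right)} - -6\right) \left(-4\right) n{\left(Z{\left(-5 \right)} \right)} = \left(- \frac{5}{6} - -6\right) \left(-4\right) \left(3 - - \frac{5}{2} - \frac{\left(-5\right)^{2}}{2}\right) = \left(- \frac{5}{6} + 6\right) \left(-4\right) \left(3 + \frac{5}{2} - \frac{25}{2}\right) = \frac{31}{6} \left(-4\right) \left(3 + \frac{5}{2} - \frac{25}{2}\right) = \left(- \frac{62}{3}\right) \left(-7\right) = \frac{434}{3}$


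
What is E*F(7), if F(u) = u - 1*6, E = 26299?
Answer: 26299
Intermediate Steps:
F(u) = -6 + u (F(u) = u - 6 = -6 + u)
E*F(7) = 26299*(-6 + 7) = 26299*1 = 26299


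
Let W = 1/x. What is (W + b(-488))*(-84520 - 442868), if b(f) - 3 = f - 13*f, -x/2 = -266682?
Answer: -137339731824473/44447 ≈ -3.0900e+9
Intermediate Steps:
x = 533364 (x = -2*(-266682) = 533364)
b(f) = 3 - 12*f (b(f) = 3 + (f - 13*f) = 3 - 12*f)
W = 1/533364 ≈ 1.8749e-6
(W + b(-488))*(-84520 - 442868) = (1/533364 + (3 - 12*(-488)))*(-84520 - 442868) = (1/533364 + (3 + 5856))*(-527388) = (1/533364 + 5859)*(-527388) = (3124979677/533364)*(-527388) = -137339731824473/44447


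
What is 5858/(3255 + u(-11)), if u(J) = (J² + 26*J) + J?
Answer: 5858/3079 ≈ 1.9026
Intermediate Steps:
u(J) = J² + 27*J
5858/(3255 + u(-11)) = 5858/(3255 - 11*(27 - 11)) = 5858/(3255 - 11*16) = 5858/(3255 - 176) = 5858/3079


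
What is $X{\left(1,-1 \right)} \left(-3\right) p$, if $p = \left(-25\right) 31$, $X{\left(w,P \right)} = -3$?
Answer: $-6975$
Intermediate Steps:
$p = -775$
$X{\left(1,-1 \right)} \left(-3\right) p = \left(-3\right) \left(-3\right) \left(-775\right) = 9 \left(-775\right) = -6975$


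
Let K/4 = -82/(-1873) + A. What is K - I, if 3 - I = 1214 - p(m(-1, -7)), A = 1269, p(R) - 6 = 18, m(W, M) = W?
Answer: 11730927/1873 ≈ 6263.2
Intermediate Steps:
p(R) = 24 (p(R) = 6 + 18 = 24)
I = -1187 (I = 3 - (1214 - 1*24) = 3 - (1214 - 24) = 3 - 1*1190 = 3 - 1190 = -1187)
K = 9507676/1873 (K = 4*(-82/(-1873) + 1269) = 4*(-82*(-1/1873) + 1269) = 4*(82/1873 + 1269) = 4*(2376919/1873) = 9507676/1873 ≈ 5076.2)
K - I = 9507676/1873 - 1*(-1187) = 9507676/1873 + 1187 = 11730927/1873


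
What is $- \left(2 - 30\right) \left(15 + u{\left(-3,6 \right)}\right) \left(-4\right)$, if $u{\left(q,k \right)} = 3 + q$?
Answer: $-1680$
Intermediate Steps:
$- \left(2 - 30\right) \left(15 + u{\left(-3,6 \right)}\right) \left(-4\right) = - \left(2 - 30\right) \left(15 + \left(3 - 3\right)\right) \left(-4\right) = - \left(-28\right) \left(15 + 0\right) \left(-4\right) = - \left(-28\right) 15 \left(-4\right) = \left(-1\right) \left(-420\right) \left(-4\right) = 420 \left(-4\right) = -1680$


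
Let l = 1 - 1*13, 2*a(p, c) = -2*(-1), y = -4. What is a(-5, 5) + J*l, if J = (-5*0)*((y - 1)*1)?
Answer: 1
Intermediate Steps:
a(p, c) = 1 (a(p, c) = (-2*(-1))/2 = (½)*2 = 1)
J = 0 (J = (-5*0)*((-4 - 1)*1) = 0*(-5*1) = 0*(-5) = 0)
l = -12 (l = 1 - 13 = -12)
a(-5, 5) + J*l = 1 + 0*(-12) = 1 + 0 = 1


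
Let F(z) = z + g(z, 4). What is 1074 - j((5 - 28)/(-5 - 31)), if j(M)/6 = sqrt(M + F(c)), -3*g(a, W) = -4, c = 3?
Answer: 1074 - sqrt(179) ≈ 1060.6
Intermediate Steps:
g(a, W) = 4/3 (g(a, W) = -1/3*(-4) = 4/3)
F(z) = 4/3 + z (F(z) = z + 4/3 = 4/3 + z)
j(M) = 6*sqrt(13/3 + M) (j(M) = 6*sqrt(M + (4/3 + 3)) = 6*sqrt(M + 13/3) = 6*sqrt(13/3 + M))
1074 - j((5 - 28)/(-5 - 31)) = 1074 - 2*sqrt(39 + 9*((5 - 28)/(-5 - 31))) = 1074 - 2*sqrt(39 + 9*(-23/(-36))) = 1074 - 2*sqrt(39 + 9*(-23*(-1/36))) = 1074 - 2*sqrt(39 + 9*(23/36)) = 1074 - 2*sqrt(39 + 23/4) = 1074 - 2*sqrt(179/4) = 1074 - 2*sqrt(179)/2 = 1074 - sqrt(179)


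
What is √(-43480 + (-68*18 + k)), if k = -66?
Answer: 11*I*√370 ≈ 211.59*I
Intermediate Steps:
√(-43480 + (-68*18 + k)) = √(-43480 + (-68*18 - 66)) = √(-43480 + (-1224 - 66)) = √(-43480 - 1290) = √(-44770) = 11*I*√370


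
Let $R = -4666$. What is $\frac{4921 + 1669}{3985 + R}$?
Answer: $- \frac{6590}{681} \approx -9.6769$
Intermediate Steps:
$\frac{4921 + 1669}{3985 + R} = \frac{4921 + 1669}{3985 - 4666} = \frac{6590}{-681} = 6590 \left(- \frac{1}{681}\right) = - \frac{6590}{681}$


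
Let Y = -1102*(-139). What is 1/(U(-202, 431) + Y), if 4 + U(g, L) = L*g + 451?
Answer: 1/66563 ≈ 1.5023e-5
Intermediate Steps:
U(g, L) = 447 + L*g (U(g, L) = -4 + (L*g + 451) = -4 + (451 + L*g) = 447 + L*g)
Y = 153178
1/(U(-202, 431) + Y) = 1/((447 + 431*(-202)) + 153178) = 1/((447 - 87062) + 153178) = 1/(-86615 + 153178) = 1/66563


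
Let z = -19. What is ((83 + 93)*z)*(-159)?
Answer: 531696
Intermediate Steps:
((83 + 93)*z)*(-159) = ((83 + 93)*(-19))*(-159) = (176*(-19))*(-159) = -3344*(-159) = 531696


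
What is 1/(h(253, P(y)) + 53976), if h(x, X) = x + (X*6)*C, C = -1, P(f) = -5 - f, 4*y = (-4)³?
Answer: 1/54163 ≈ 1.8463e-5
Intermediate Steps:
y = -16 (y = (¼)*(-4)³ = (¼)*(-64) = -16)
h(x, X) = x - 6*X (h(x, X) = x + (X*6)*(-1) = x + (6*X)*(-1) = x - 6*X)
1/(h(253, P(y)) + 53976) = 1/((253 - 6*(-5 - 1*(-16))) + 53976) = 1/((253 - 6*(-5 + 16)) + 53976) = 1/((253 - 6*11) + 53976) = 1/((253 - 66) + 53976) = 1/(187 + 53976) = 1/54163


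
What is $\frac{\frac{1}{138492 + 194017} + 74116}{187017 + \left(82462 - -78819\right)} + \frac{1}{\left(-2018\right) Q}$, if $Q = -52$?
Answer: $\frac{1293091735386901}{6076435542275176} \approx 0.2128$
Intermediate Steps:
$\frac{\frac{1}{138492 + 194017} + 74116}{187017 + \left(82462 - -78819\right)} + \frac{1}{\left(-2018\right) Q} = \frac{\frac{1}{138492 + 194017} + 74116}{187017 + \left(82462 - -78819\right)} + \frac{1}{\left(-2018\right) \left(-52\right)} = \frac{\frac{1}{332509} + 74116}{187017 + \left(82462 + 78819\right)} + \frac{1}{104936} = \frac{\frac{1}{332509} + 74116}{187017 + 161281} + \frac{1}{104936} = \frac{24644237045}{332509 \cdot 348298} + \frac{1}{104936} = \frac{24644237045}{332509} \cdot \frac{1}{348298} + \frac{1}{104936} = \frac{24644237045}{115812219682} + \frac{1}{104936} = \frac{1293091735386901}{6076435542275176}$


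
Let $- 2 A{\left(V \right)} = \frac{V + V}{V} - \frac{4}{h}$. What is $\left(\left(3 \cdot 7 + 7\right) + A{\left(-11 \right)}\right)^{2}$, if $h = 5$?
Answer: $\frac{18769}{25} \approx 750.76$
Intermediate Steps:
$A{\left(V \right)} = - \frac{3}{5}$ ($A{\left(V \right)} = - \frac{\frac{V + V}{V} - \frac{4}{5}}{2} = - \frac{\frac{2 V}{V} - \frac{4}{5}}{2} = - \frac{2 - \frac{4}{5}}{2} = \left(- \frac{1}{2}\right) \frac{6}{5} = - \frac{3}{5}$)
$\left(\left(3 \cdot 7 + 7\right) + A{\left(-11 \right)}\right)^{2} = \left(\left(3 \cdot 7 + 7\right) - \frac{3}{5}\right)^{2} = \left(\left(21 + 7\right) - \frac{3}{5}\right)^{2} = \left(28 - \frac{3}{5}\right)^{2} = \left(\frac{137}{5}\right)^{2} = \frac{18769}{25}$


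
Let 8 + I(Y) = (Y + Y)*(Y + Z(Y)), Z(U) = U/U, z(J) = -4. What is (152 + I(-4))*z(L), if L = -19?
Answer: -672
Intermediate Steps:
Z(U) = 1
I(Y) = -8 + 2*Y*(1 + Y) (I(Y) = -8 + (Y + Y)*(Y + 1) = -8 + (2*Y)*(1 + Y) = -8 + 2*Y*(1 + Y))
(152 + I(-4))*z(L) = (152 + (-8 + 2*(-4) + 2*(-4)**2))*(-4) = (152 + (-8 - 8 + 2*16))*(-4) = (152 + (-8 - 8 + 32))*(-4) = (152 + 16)*(-4) = 168*(-4) = -672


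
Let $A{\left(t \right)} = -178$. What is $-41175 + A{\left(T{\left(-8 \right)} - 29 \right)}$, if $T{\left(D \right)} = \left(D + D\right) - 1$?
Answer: $-41353$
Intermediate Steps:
$T{\left(D \right)} = -1 + 2 D$ ($T{\left(D \right)} = 2 D - 1 = -1 + 2 D$)
$-41175 + A{\left(T{\left(-8 \right)} - 29 \right)} = -41175 - 178 = -41353$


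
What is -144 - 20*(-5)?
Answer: -44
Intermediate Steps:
-144 - 20*(-5) = -144 - 4*(-25) = -144 + 100 = -44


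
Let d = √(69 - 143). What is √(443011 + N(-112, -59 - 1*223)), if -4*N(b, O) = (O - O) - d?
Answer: √(1772044 + I*√74)/2 ≈ 665.59 + 0.0016155*I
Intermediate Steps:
d = I*√74 (d = √(-74) = I*√74 ≈ 8.6023*I)
N(b, O) = I*√74/4 (N(b, O) = -((O - O) - I*√74)/4 = -(0 - I*√74)/4 = -(-1)*I*√74/4 = I*√74/4)
√(443011 + N(-112, -59 - 1*223)) = √(443011 + I*√74/4)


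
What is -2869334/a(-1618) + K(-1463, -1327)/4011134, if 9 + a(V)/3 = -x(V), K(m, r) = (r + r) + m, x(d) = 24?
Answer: 11509282757173/397102266 ≈ 28983.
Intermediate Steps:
K(m, r) = m + 2*r (K(m, r) = 2*r + m = m + 2*r)
a(V) = -99 (a(V) = -27 + 3*(-1*24) = -27 + 3*(-24) = -27 - 72 = -99)
-2869334/a(-1618) + K(-1463, -1327)/4011134 = -2869334/(-99) + (-1463 + 2*(-1327))/4011134 = -2869334*(-1/99) + (-1463 - 2654)*(1/4011134) = 2869334/99 - 4117*1/4011134 = 2869334/99 - 4117/4011134 = 11509282757173/397102266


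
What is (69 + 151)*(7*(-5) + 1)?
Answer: -7480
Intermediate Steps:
(69 + 151)*(7*(-5) + 1) = 220*(-35 + 1) = 220*(-34) = -7480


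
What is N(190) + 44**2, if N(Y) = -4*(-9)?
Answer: 1972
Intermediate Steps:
N(Y) = 36
N(190) + 44**2 = 36 + 44**2 = 36 + 1936 = 1972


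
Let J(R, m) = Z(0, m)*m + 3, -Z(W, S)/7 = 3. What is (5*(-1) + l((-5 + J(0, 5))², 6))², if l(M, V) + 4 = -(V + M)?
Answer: 131423296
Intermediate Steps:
Z(W, S) = -21 (Z(W, S) = -7*3 = -21)
J(R, m) = 3 - 21*m (J(R, m) = -21*m + 3 = 3 - 21*m)
l(M, V) = -4 - M - V (l(M, V) = -4 - (V + M) = -4 - (M + V) = -4 + (-M - V) = -4 - M - V)
(5*(-1) + l((-5 + J(0, 5))², 6))² = (5*(-1) + (-4 - (-5 + (3 - 21*5))² - 1*6))² = (-5 + (-4 - (-5 + (3 - 105))² - 6))² = (-5 + (-4 - (-5 - 102)² - 6))² = (-5 + (-4 - 1*(-107)² - 6))² = (-5 + (-4 - 1*11449 - 6))² = (-5 + (-4 - 11449 - 6))² = (-5 - 11459)² = (-11464)² = 131423296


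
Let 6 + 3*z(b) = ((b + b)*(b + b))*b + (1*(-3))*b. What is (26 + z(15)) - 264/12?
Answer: 4487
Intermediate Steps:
z(b) = -2 - b + 4*b³/3 (z(b) = -2 + (((b + b)*(b + b))*b + (1*(-3))*b)/3 = -2 + (((2*b)*(2*b))*b - 3*b)/3 = -2 + ((4*b²)*b - 3*b)/3 = -2 + (4*b³ - 3*b)/3 = -2 + (-3*b + 4*b³)/3 = -2 + (-b + 4*b³/3) = -2 - b + 4*b³/3)
(26 + z(15)) - 264/12 = (26 + (-2 - 1*15 + (4/3)*15³)) - 264/12 = (26 + (-2 - 15 + (4/3)*3375)) - 264*1/12 = (26 + (-2 - 15 + 4500)) - 22 = (26 + 4483) - 22 = 4509 - 22 = 4487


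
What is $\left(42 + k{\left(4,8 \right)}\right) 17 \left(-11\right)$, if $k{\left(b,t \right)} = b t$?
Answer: $-13838$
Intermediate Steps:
$\left(42 + k{\left(4,8 \right)}\right) 17 \left(-11\right) = \left(42 + 4 \cdot 8\right) 17 \left(-11\right) = \left(42 + 32\right) \left(-187\right) = 74 \left(-187\right) = -13838$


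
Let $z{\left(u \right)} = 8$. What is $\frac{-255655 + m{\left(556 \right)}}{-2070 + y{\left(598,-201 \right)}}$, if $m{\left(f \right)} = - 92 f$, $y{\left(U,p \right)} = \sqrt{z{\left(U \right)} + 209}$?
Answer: $\frac{635090490}{4284683} + \frac{306807 \sqrt{217}}{4284683} \approx 149.28$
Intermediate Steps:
$y{\left(U,p \right)} = \sqrt{217}$ ($y{\left(U,p \right)} = \sqrt{8 + 209} = \sqrt{217}$)
$\frac{-255655 + m{\left(556 \right)}}{-2070 + y{\left(598,-201 \right)}} = \frac{-255655 - 51152}{-2070 + \sqrt{217}} = - \frac{306807}{-2070 + \sqrt{217}}$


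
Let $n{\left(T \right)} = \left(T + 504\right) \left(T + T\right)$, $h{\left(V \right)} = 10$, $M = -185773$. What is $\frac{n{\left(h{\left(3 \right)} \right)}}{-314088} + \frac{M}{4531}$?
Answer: $- \frac{317367656}{7734417} \approx -41.033$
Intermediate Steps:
$n{\left(T \right)} = 2 T \left(504 + T\right)$ ($n{\left(T \right)} = \left(504 + T\right) 2 T = 2 T \left(504 + T\right)$)
$\frac{n{\left(h{\left(3 \right)} \right)}}{-314088} + \frac{M}{4531} = \frac{2 \cdot 10 \left(504 + 10\right)}{-314088} - \frac{185773}{4531} = 2 \cdot 10 \cdot 514 \left(- \frac{1}{314088}\right) - \frac{185773}{4531} = 10280 \left(- \frac{1}{314088}\right) - \frac{185773}{4531} = - \frac{1285}{39261} - \frac{185773}{4531} = - \frac{317367656}{7734417}$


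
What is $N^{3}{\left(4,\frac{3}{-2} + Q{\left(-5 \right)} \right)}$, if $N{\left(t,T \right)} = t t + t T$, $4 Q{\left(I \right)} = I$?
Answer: $125$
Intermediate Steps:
$Q{\left(I \right)} = \frac{I}{4}$
$N{\left(t,T \right)} = t^{2} + T t$
$N^{3}{\left(4,\frac{3}{-2} + Q{\left(-5 \right)} \right)} = \left(4 \left(\left(\frac{3}{-2} + \frac{1}{4} \left(-5\right)\right) + 4\right)\right)^{3} = \left(4 \left(\left(3 \left(- \frac{1}{2}\right) - \frac{5}{4}\right) + 4\right)\right)^{3} = \left(4 \left(\left(- \frac{3}{2} - \frac{5}{4}\right) + 4\right)\right)^{3} = \left(4 \left(- \frac{11}{4} + 4\right)\right)^{3} = \left(4 \cdot \frac{5}{4}\right)^{3} = 5^{3} = 125$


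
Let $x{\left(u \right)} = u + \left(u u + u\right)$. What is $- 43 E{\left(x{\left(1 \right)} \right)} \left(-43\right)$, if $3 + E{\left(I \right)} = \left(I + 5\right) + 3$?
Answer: $14792$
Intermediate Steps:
$x{\left(u \right)} = u^{2} + 2 u$ ($x{\left(u \right)} = u + \left(u^{2} + u\right) = u + \left(u + u^{2}\right) = u^{2} + 2 u$)
$E{\left(I \right)} = 5 + I$ ($E{\left(I \right)} = -3 + \left(\left(I + 5\right) + 3\right) = -3 + \left(\left(5 + I\right) + 3\right) = -3 + \left(8 + I\right) = 5 + I$)
$- 43 E{\left(x{\left(1 \right)} \right)} \left(-43\right) = - 43 \left(5 + 1 \left(2 + 1\right)\right) \left(-43\right) = - 43 \left(5 + 1 \cdot 3\right) \left(-43\right) = - 43 \left(5 + 3\right) \left(-43\right) = \left(-43\right) 8 \left(-43\right) = \left(-344\right) \left(-43\right) = 14792$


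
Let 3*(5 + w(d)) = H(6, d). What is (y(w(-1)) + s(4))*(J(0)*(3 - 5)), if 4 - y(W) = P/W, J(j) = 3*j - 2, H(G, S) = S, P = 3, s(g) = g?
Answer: 137/4 ≈ 34.250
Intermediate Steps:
w(d) = -5 + d/3
J(j) = -2 + 3*j
y(W) = 4 - 3/W
(y(w(-1)) + s(4))*(J(0)*(3 - 5)) = ((4 - 3/(-5 + (⅓)*(-1))) + 4)*((-2 + 3*0)*(3 - 5)) = ((4 - 3/(-5 - ⅓)) + 4)*((-2 + 0)*(-2)) = ((4 - 3/(-16/3)) + 4)*(-2*(-2)) = ((4 - 3*(-3/16)) + 4)*4 = ((4 + 9/16) + 4)*4 = (73/16 + 4)*4 = (137/16)*4 = 137/4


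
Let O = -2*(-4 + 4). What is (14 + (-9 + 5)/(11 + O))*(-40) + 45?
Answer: -5505/11 ≈ -500.45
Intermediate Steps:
O = 0 (O = -2*0 = 0)
(14 + (-9 + 5)/(11 + O))*(-40) + 45 = (14 + (-9 + 5)/(11 + 0))*(-40) + 45 = (14 - 4/11)*(-40) + 45 = (150/11)*(-40) + 45 = -6000/11 + 45 = -5505/11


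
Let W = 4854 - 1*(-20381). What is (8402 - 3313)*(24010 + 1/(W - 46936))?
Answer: 2651577694801/21701 ≈ 1.2219e+8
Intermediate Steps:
W = 25235 (W = 4854 + 20381 = 25235)
(8402 - 3313)*(24010 + 1/(W - 46936)) = (8402 - 3313)*(24010 + 1/(25235 - 46936)) = 5089*(24010 + 1/(-21701)) = 5089*(24010 - 1/21701) = 5089*(521041009/21701) = 2651577694801/21701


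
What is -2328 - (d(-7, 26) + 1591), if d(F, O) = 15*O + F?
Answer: -4302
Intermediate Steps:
d(F, O) = F + 15*O
-2328 - (d(-7, 26) + 1591) = -2328 - ((-7 + 15*26) + 1591) = -2328 - ((-7 + 390) + 1591) = -2328 - (383 + 1591) = -2328 - 1*1974 = -2328 - 1974 = -4302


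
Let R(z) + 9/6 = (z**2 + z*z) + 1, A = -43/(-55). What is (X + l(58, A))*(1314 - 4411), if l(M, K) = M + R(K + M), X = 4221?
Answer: -209648568857/6050 ≈ -3.4653e+7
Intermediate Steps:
A = 43/55 (A = -43*(-1/55) = 43/55 ≈ 0.78182)
R(z) = -1/2 + 2*z**2 (R(z) = -3/2 + ((z**2 + z*z) + 1) = -3/2 + ((z**2 + z**2) + 1) = -3/2 + (2*z**2 + 1) = -3/2 + (1 + 2*z**2) = -1/2 + 2*z**2)
l(M, K) = -1/2 + M + 2*(K + M)**2 (l(M, K) = M + (-1/2 + 2*(K + M)**2) = -1/2 + M + 2*(K + M)**2)
(X + l(58, A))*(1314 - 4411) = (4221 + (-1/2 + 58 + 2*(43/55 + 58)**2))*(1314 - 4411) = (4221 + (-1/2 + 58 + 2*(3233/55)**2))*(-3097) = (4221 + (-1/2 + 58 + 2*(10452289/3025)))*(-3097) = (4221 + (-1/2 + 58 + 20904578/3025))*(-3097) = (4221 + 42157031/6050)*(-3097) = (67694081/6050)*(-3097) = -209648568857/6050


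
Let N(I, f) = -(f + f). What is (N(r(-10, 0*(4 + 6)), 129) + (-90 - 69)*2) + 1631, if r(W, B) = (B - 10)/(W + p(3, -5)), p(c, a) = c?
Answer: 1055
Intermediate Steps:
r(W, B) = (-10 + B)/(3 + W) (r(W, B) = (B - 10)/(W + 3) = (-10 + B)/(3 + W))
N(I, f) = -2*f
(N(r(-10, 0*(4 + 6)), 129) + (-90 - 69)*2) + 1631 = (-2*129 + (-90 - 69)*2) + 1631 = (-258 - 159*2) + 1631 = (-258 - 318) + 1631 = -576 + 1631 = 1055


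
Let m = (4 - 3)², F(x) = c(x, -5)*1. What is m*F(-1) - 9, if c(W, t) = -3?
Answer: -12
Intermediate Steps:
F(x) = -3 (F(x) = -3*1 = -3)
m = 1 (m = 1² = 1)
m*F(-1) - 9 = 1*(-3) - 9 = -3 - 9 = -12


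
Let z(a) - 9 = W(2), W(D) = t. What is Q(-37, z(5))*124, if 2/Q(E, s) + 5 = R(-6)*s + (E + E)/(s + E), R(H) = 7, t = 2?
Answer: 3224/973 ≈ 3.3135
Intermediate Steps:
W(D) = 2
z(a) = 11 (z(a) = 9 + 2 = 11)
Q(E, s) = 2/(-5 + 7*s + 2*E/(E + s)) (Q(E, s) = 2/(-5 + (7*s + (E + E)/(s + E))) = 2/(-5 + (7*s + (2*E)/(E + s))) = 2/(-5 + (7*s + 2*E/(E + s))) = 2/(-5 + 7*s + 2*E/(E + s)))
Q(-37, z(5))*124 = (2*(-37 + 11)/(-5*11 - 3*(-37) + 7*11² + 7*(-37)*11))*124 = (2*(-26)/(-55 + 111 + 7*121 - 2849))*124 = (2*(-26)/(-55 + 111 + 847 - 2849))*124 = (2*(-26)/(-1946))*124 = (2*(-1/1946)*(-26))*124 = (26/973)*124 = 3224/973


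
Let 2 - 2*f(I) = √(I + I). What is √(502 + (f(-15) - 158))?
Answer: √(1380 - 2*I*√30)/2 ≈ 18.574 - 0.07372*I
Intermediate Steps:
f(I) = 1 - √2*√I/2 (f(I) = 1 - √(I + I)/2 = 1 - √2*√I/2)
√(502 + (f(-15) - 158)) = √(502 + ((1 - √2*√(-15)/2) - 158)) = √(502 + ((1 - √2*I*√15/2) - 158)) = √(502 + ((1 - I*√30/2) - 158)) = √(502 + (-157 - I*√30/2)) = √(345 - I*√30/2)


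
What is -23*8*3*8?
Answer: -4416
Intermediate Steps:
-23*8*3*8 = -552*8 = -23*192 = -4416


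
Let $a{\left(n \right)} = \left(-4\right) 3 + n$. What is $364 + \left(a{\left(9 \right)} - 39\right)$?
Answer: $322$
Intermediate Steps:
$a{\left(n \right)} = -12 + n$
$364 + \left(a{\left(9 \right)} - 39\right) = 364 + \left(\left(-12 + 9\right) - 39\right) = 364 - 42 = 322$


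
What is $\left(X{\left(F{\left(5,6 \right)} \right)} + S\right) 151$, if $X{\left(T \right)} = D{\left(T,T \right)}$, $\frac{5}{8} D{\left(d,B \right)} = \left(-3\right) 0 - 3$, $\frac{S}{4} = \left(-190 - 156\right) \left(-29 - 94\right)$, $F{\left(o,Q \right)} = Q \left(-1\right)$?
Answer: $\frac{128521536}{5} \approx 2.5704 \cdot 10^{7}$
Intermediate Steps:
$F{\left(o,Q \right)} = - Q$
$S = 170232$ ($S = 4 \left(-190 - 156\right) \left(-29 - 94\right) = 4 \left(\left(-346\right) \left(-123\right)\right) = 4 \cdot 42558 = 170232$)
$D{\left(d,B \right)} = - \frac{24}{5}$ ($D{\left(d,B \right)} = \frac{8 \left(\left(-3\right) 0 - 3\right)}{5} = \frac{8 \left(0 - 3\right)}{5} = \frac{8}{5} \left(-3\right) = - \frac{24}{5}$)
$X{\left(T \right)} = - \frac{24}{5}$
$\left(X{\left(F{\left(5,6 \right)} \right)} + S\right) 151 = \left(- \frac{24}{5} + 170232\right) 151 = \frac{851136}{5} \cdot 151 = \frac{128521536}{5}$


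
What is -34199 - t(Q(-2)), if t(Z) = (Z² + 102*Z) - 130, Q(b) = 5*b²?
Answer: -36509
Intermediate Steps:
t(Z) = -130 + Z² + 102*Z
-34199 - t(Q(-2)) = -34199 - (-130 + (5*(-2)²)² + 102*(5*(-2)²)) = -34199 - (-130 + (5*4)² + 102*(5*4)) = -34199 - (-130 + 20² + 102*20) = -34199 - (-130 + 400 + 2040) = -34199 - 1*2310 = -34199 - 2310 = -36509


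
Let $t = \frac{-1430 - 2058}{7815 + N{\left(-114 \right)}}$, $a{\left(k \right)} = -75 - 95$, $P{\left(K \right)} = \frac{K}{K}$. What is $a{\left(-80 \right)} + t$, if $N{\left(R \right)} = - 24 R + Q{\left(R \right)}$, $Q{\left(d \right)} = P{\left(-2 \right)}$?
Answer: $- \frac{224666}{1319} \approx -170.33$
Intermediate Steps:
$P{\left(K \right)} = 1$
$Q{\left(d \right)} = 1$
$a{\left(k \right)} = -170$ ($a{\left(k \right)} = -75 - 95 = -170$)
$N{\left(R \right)} = 1 - 24 R$ ($N{\left(R \right)} = - 24 R + 1 = 1 - 24 R$)
$t = - \frac{436}{1319}$ ($t = \frac{-1430 - 2058}{7815 + \left(1 - -2736\right)} = \frac{-1430 + \left(-10016 + 7958\right)}{7815 + \left(1 + 2736\right)} = \frac{-1430 - 2058}{7815 + 2737} = - \frac{3488}{10552} = \left(-3488\right) \frac{1}{10552} = - \frac{436}{1319} \approx -0.33055$)
$a{\left(-80 \right)} + t = -170 - \frac{436}{1319} = - \frac{224666}{1319}$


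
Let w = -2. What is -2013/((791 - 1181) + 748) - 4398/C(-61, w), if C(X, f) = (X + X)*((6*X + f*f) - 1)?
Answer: -15120367/2642398 ≈ -5.7222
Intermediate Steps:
C(X, f) = 2*X*(-1 + f**2 + 6*X) (C(X, f) = (2*X)*((6*X + f**2) - 1) = (2*X)*((f**2 + 6*X) - 1) = (2*X)*(-1 + f**2 + 6*X) = 2*X*(-1 + f**2 + 6*X))
-2013/((791 - 1181) + 748) - 4398/C(-61, w) = -2013/((791 - 1181) + 748) - 4398*(-1/(122*(-1 + (-2)**2 + 6*(-61)))) = -2013/(-390 + 748) - 4398*(-1/(122*(-1 + 4 - 366))) = -2013/358 - 4398/(2*(-61)*(-363)) = -2013*1/358 - 4398/44286 = -2013/358 - 4398*1/44286 = -2013/358 - 733/7381 = -15120367/2642398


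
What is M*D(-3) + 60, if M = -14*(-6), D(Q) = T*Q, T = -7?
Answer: 1824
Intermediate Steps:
D(Q) = -7*Q
M = 84
M*D(-3) + 60 = 84*(-7*(-3)) + 60 = 84*21 + 60 = 1764 + 60 = 1824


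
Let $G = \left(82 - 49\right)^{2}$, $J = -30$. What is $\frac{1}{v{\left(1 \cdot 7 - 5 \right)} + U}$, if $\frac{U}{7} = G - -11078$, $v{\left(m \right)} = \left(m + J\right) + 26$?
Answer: $\frac{1}{85167} \approx 1.1742 \cdot 10^{-5}$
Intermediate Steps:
$G = 1089$ ($G = 33^{2} = 1089$)
$v{\left(m \right)} = -4 + m$ ($v{\left(m \right)} = \left(m - 30\right) + 26 = \left(-30 + m\right) + 26 = -4 + m$)
$U = 85169$ ($U = 7 \left(1089 - -11078\right) = 7 \left(1089 + 11078\right) = 7 \cdot 12167 = 85169$)
$\frac{1}{v{\left(1 \cdot 7 - 5 \right)} + U} = \frac{1}{\left(-4 + \left(1 \cdot 7 - 5\right)\right) + 85169} = \frac{1}{\left(-4 + \left(7 - 5\right)\right) + 85169} = \frac{1}{\left(-4 + 2\right) + 85169} = \frac{1}{-2 + 85169} = \frac{1}{85167}$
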